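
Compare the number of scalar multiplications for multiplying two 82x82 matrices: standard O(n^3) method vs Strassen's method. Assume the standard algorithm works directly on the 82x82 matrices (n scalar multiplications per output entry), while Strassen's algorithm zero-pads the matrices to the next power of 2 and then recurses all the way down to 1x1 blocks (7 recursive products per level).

Matrix multiplication for 82x82 matrices:

Strassen's algorithm requires power-of-2 dimensions. Pad 82x82 to 128x128 (next power of 2).

Standard algorithm: 82^3 = 551368 multiplications
Strassen's algorithm: 7^(log2(128)) = 7^7 = 823543 multiplications
Difference: 551368 - 823543 = -272175 (Strassen uses MORE here due to padding overhead — for small or just-over-power-of-2 n, padding can outweigh the per-level savings)

Standard: 551368 multiplications (82^3). Strassen: 823543 multiplications (7^7, after padding to 128x128). Strassen reduces 8 recursive multiplications to 7 at each level.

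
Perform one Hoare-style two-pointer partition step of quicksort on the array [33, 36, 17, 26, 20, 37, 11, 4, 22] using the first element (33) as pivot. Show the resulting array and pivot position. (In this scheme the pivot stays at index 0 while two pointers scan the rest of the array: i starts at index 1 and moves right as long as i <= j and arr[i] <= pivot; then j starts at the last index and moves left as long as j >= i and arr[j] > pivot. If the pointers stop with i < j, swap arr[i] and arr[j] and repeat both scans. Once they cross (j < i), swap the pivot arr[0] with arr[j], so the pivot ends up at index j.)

Hoare-style two-pointer partition with pivot = 33:

Initial array: [33, 36, 17, 26, 20, 37, 11, 4, 22]

Pointers start at i = 1, j = 8.
i stops at index 1 (arr[1]=36 > 33), j stops at index 8 (arr[8]=22 <= 33): swap arr[1] and arr[8], array becomes [33, 22, 17, 26, 20, 37, 11, 4, 36]
i stops at index 5 (arr[5]=37 > 33), j stops at index 7 (arr[7]=4 <= 33): swap arr[5] and arr[7], array becomes [33, 22, 17, 26, 20, 4, 11, 37, 36]
i ends at 7, j ends at 6: the pointers have crossed (j < i), so scanning stops.

Swap pivot arr[0] with arr[6] to place pivot at position 6: [11, 22, 17, 26, 20, 4, 33, 37, 36]
Pivot position: 6

After partitioning with pivot 33, the array becomes [11, 22, 17, 26, 20, 4, 33, 37, 36]. The pivot is placed at index 6. All elements to the left of the pivot are <= 33, and all elements to the right are > 33.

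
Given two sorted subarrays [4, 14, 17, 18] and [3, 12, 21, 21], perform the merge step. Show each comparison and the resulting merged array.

Merging process:

Compare 4 vs 3: take 3 from right. Merged: [3]
Compare 4 vs 12: take 4 from left. Merged: [3, 4]
Compare 14 vs 12: take 12 from right. Merged: [3, 4, 12]
Compare 14 vs 21: take 14 from left. Merged: [3, 4, 12, 14]
Compare 17 vs 21: take 17 from left. Merged: [3, 4, 12, 14, 17]
Compare 18 vs 21: take 18 from left. Merged: [3, 4, 12, 14, 17, 18]
Append remaining from right: [21, 21]. Merged: [3, 4, 12, 14, 17, 18, 21, 21]

Final merged array: [3, 4, 12, 14, 17, 18, 21, 21]
Total comparisons: 6

The merged array is [3, 4, 12, 14, 17, 18, 21, 21], requiring 6 comparisons. The merge step runs in O(n) time where n is the total number of elements.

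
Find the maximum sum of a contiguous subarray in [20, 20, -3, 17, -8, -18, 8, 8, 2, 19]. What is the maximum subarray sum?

Using Kadane's algorithm on [20, 20, -3, 17, -8, -18, 8, 8, 2, 19]:

Scanning through the array:
Position 1 (value 20): max_ending_here = 40, max_so_far = 40
Position 2 (value -3): max_ending_here = 37, max_so_far = 40
Position 3 (value 17): max_ending_here = 54, max_so_far = 54
Position 4 (value -8): max_ending_here = 46, max_so_far = 54
Position 5 (value -18): max_ending_here = 28, max_so_far = 54
Position 6 (value 8): max_ending_here = 36, max_so_far = 54
Position 7 (value 8): max_ending_here = 44, max_so_far = 54
Position 8 (value 2): max_ending_here = 46, max_so_far = 54
Position 9 (value 19): max_ending_here = 65, max_so_far = 65

Maximum subarray: [20, 20, -3, 17, -8, -18, 8, 8, 2, 19]
Maximum sum: 65

The maximum subarray is [20, 20, -3, 17, -8, -18, 8, 8, 2, 19] with sum 65. This subarray runs from index 0 to index 9.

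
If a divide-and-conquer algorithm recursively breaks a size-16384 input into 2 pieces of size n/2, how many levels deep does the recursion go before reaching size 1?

For divide and conquer with division factor 2:

Problem sizes at each level:
Level 0: 16384
Level 1: 8192
Level 2: 4096
Level 3: 2048
Level 4: 1024
Level 5: 512
Level 6: 256
Level 7: 128
Level 8: 64
Level 9: 32
Level 10: 16
Level 11: 8
Level 12: 4
Level 13: 2
Level 14: 1

The root is level 0 and the size-1 base case is level 14 (the tree spans levels 0 through 14, i.e. 15 levels counting the root), so the depth is the number of divisions: log_2(16384) = 14

The recursion tree depth is log_2(16384) = 14. At each level, the problem size is divided by 2, so it takes 14 divisions to reduce to a base case of size 1. The algorithm makes 2 recursive calls at each level.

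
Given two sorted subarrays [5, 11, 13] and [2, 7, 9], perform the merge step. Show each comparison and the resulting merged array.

Merging process:

Compare 5 vs 2: take 2 from right. Merged: [2]
Compare 5 vs 7: take 5 from left. Merged: [2, 5]
Compare 11 vs 7: take 7 from right. Merged: [2, 5, 7]
Compare 11 vs 9: take 9 from right. Merged: [2, 5, 7, 9]
Append remaining from left: [11, 13]. Merged: [2, 5, 7, 9, 11, 13]

Final merged array: [2, 5, 7, 9, 11, 13]
Total comparisons: 4

The merged array is [2, 5, 7, 9, 11, 13], requiring 4 comparisons. The merge step runs in O(n) time where n is the total number of elements.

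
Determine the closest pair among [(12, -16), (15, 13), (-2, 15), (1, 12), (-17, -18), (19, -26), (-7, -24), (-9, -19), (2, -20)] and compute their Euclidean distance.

Computing all pairwise distances among 9 points:

d((12, -16), (15, 13)) = 29.1548
d((12, -16), (-2, 15)) = 34.0147
d((12, -16), (1, 12)) = 30.0832
d((12, -16), (-17, -18)) = 29.0689
d((12, -16), (19, -26)) = 12.2066
d((12, -16), (-7, -24)) = 20.6155
d((12, -16), (-9, -19)) = 21.2132
d((12, -16), (2, -20)) = 10.7703
d((15, 13), (-2, 15)) = 17.1172
d((15, 13), (1, 12)) = 14.0357
d((15, 13), (-17, -18)) = 44.5533
d((15, 13), (19, -26)) = 39.2046
d((15, 13), (-7, -24)) = 43.0465
d((15, 13), (-9, -19)) = 40.0
d((15, 13), (2, -20)) = 35.4683
d((-2, 15), (1, 12)) = 4.2426 <-- minimum
d((-2, 15), (-17, -18)) = 36.2491
d((-2, 15), (19, -26)) = 46.0652
d((-2, 15), (-7, -24)) = 39.3192
d((-2, 15), (-9, -19)) = 34.7131
d((-2, 15), (2, -20)) = 35.2278
d((1, 12), (-17, -18)) = 34.9857
d((1, 12), (19, -26)) = 42.0476
d((1, 12), (-7, -24)) = 36.8782
d((1, 12), (-9, -19)) = 32.573
d((1, 12), (2, -20)) = 32.0156
d((-17, -18), (19, -26)) = 36.8782
d((-17, -18), (-7, -24)) = 11.6619
d((-17, -18), (-9, -19)) = 8.0623
d((-17, -18), (2, -20)) = 19.105
d((19, -26), (-7, -24)) = 26.0768
d((19, -26), (-9, -19)) = 28.8617
d((19, -26), (2, -20)) = 18.0278
d((-7, -24), (-9, -19)) = 5.3852
d((-7, -24), (2, -20)) = 9.8489
d((-9, -19), (2, -20)) = 11.0454

Closest pair: (-2, 15) and (1, 12) with distance 4.2426

The closest pair is (-2, 15) and (1, 12) with Euclidean distance 4.2426. For 9 points, brute-force pairwise comparison is shown above. For large n, the divide-and-conquer algorithm (sort by x, recurse on halves, check the dividing strip) achieves O(n log n).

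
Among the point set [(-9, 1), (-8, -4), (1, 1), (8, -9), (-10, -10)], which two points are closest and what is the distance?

Computing all pairwise distances among 5 points:

d((-9, 1), (-8, -4)) = 5.099 <-- minimum
d((-9, 1), (1, 1)) = 10.0
d((-9, 1), (8, -9)) = 19.7231
d((-9, 1), (-10, -10)) = 11.0454
d((-8, -4), (1, 1)) = 10.2956
d((-8, -4), (8, -9)) = 16.7631
d((-8, -4), (-10, -10)) = 6.3246
d((1, 1), (8, -9)) = 12.2066
d((1, 1), (-10, -10)) = 15.5563
d((8, -9), (-10, -10)) = 18.0278

Closest pair: (-9, 1) and (-8, -4) with distance 5.099

The closest pair is (-9, 1) and (-8, -4) with Euclidean distance 5.099. For 5 points, brute-force pairwise comparison is shown above. For large n, the divide-and-conquer algorithm (sort by x, recurse on halves, check the dividing strip) achieves O(n log n).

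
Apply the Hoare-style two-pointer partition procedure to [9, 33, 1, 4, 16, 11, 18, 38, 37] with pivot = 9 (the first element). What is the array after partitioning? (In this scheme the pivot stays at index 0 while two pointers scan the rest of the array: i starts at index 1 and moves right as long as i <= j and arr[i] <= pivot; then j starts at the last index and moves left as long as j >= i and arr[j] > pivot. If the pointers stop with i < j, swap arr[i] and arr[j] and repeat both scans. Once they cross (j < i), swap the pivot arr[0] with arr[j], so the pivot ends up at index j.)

Hoare-style two-pointer partition with pivot = 9:

Initial array: [9, 33, 1, 4, 16, 11, 18, 38, 37]

Pointers start at i = 1, j = 8.
i stops at index 1 (arr[1]=33 > 9), j stops at index 3 (arr[3]=4 <= 9): swap arr[1] and arr[3], array becomes [9, 4, 1, 33, 16, 11, 18, 38, 37]
i ends at 3, j ends at 2: the pointers have crossed (j < i), so scanning stops.

Swap pivot arr[0] with arr[2] to place pivot at position 2: [1, 4, 9, 33, 16, 11, 18, 38, 37]
Pivot position: 2

After partitioning with pivot 9, the array becomes [1, 4, 9, 33, 16, 11, 18, 38, 37]. The pivot is placed at index 2. All elements to the left of the pivot are <= 9, and all elements to the right are > 9.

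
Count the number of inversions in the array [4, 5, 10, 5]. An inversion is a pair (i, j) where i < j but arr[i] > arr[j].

Finding inversions in [4, 5, 10, 5]:

(2, 3): arr[2]=10 > arr[3]=5

Total inversions: 1

The array has 1 inversion(s): (2,3). Each pair (i,j) satisfies i < j and arr[i] > arr[j].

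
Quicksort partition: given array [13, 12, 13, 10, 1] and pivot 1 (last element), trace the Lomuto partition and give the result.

Lomuto partition with pivot = 1:

Initial array: [13, 12, 13, 10, 1]

arr[0]=13 > 1: no swap
arr[1]=12 > 1: no swap
arr[2]=13 > 1: no swap
arr[3]=10 > 1: no swap

Place pivot at position 0: [1, 12, 13, 10, 13]
Pivot position: 0

After partitioning with pivot 1, the array becomes [1, 12, 13, 10, 13]. The pivot is placed at index 0. All elements to the left of the pivot are <= 1, and all elements to the right are > 1.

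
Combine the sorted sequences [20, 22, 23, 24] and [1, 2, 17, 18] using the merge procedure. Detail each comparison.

Merging process:

Compare 20 vs 1: take 1 from right. Merged: [1]
Compare 20 vs 2: take 2 from right. Merged: [1, 2]
Compare 20 vs 17: take 17 from right. Merged: [1, 2, 17]
Compare 20 vs 18: take 18 from right. Merged: [1, 2, 17, 18]
Append remaining from left: [20, 22, 23, 24]. Merged: [1, 2, 17, 18, 20, 22, 23, 24]

Final merged array: [1, 2, 17, 18, 20, 22, 23, 24]
Total comparisons: 4

The merged array is [1, 2, 17, 18, 20, 22, 23, 24], requiring 4 comparisons. The merge step runs in O(n) time where n is the total number of elements.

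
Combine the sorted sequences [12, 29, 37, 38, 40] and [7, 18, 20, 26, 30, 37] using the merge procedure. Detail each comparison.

Merging process:

Compare 12 vs 7: take 7 from right. Merged: [7]
Compare 12 vs 18: take 12 from left. Merged: [7, 12]
Compare 29 vs 18: take 18 from right. Merged: [7, 12, 18]
Compare 29 vs 20: take 20 from right. Merged: [7, 12, 18, 20]
Compare 29 vs 26: take 26 from right. Merged: [7, 12, 18, 20, 26]
Compare 29 vs 30: take 29 from left. Merged: [7, 12, 18, 20, 26, 29]
Compare 37 vs 30: take 30 from right. Merged: [7, 12, 18, 20, 26, 29, 30]
Compare 37 vs 37: take 37 from left. Merged: [7, 12, 18, 20, 26, 29, 30, 37]
Compare 38 vs 37: take 37 from right. Merged: [7, 12, 18, 20, 26, 29, 30, 37, 37]
Append remaining from left: [38, 40]. Merged: [7, 12, 18, 20, 26, 29, 30, 37, 37, 38, 40]

Final merged array: [7, 12, 18, 20, 26, 29, 30, 37, 37, 38, 40]
Total comparisons: 9

The merged array is [7, 12, 18, 20, 26, 29, 30, 37, 37, 38, 40], requiring 9 comparisons. The merge step runs in O(n) time where n is the total number of elements.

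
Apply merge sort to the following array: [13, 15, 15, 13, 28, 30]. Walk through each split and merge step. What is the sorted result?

Merge sort trace:

Split: [13, 15, 15, 13, 28, 30] -> [13, 15, 15] and [13, 28, 30]
  Split: [13, 15, 15] -> [13] and [15, 15]
    Split: [15, 15] -> [15] and [15]
    Merge: [15] + [15] -> [15, 15]
  Merge: [13] + [15, 15] -> [13, 15, 15]
  Split: [13, 28, 30] -> [13] and [28, 30]
    Split: [28, 30] -> [28] and [30]
    Merge: [28] + [30] -> [28, 30]
  Merge: [13] + [28, 30] -> [13, 28, 30]
Merge: [13, 15, 15] + [13, 28, 30] -> [13, 13, 15, 15, 28, 30]

Final sorted array: [13, 13, 15, 15, 28, 30]

The merge sort proceeds by recursively splitting the array and merging sorted halves.
After all merges, the sorted array is [13, 13, 15, 15, 28, 30].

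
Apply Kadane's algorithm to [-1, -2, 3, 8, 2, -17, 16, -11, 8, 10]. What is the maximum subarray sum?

Using Kadane's algorithm on [-1, -2, 3, 8, 2, -17, 16, -11, 8, 10]:

Scanning through the array:
Position 1 (value -2): max_ending_here = -2, max_so_far = -1
Position 2 (value 3): max_ending_here = 3, max_so_far = 3
Position 3 (value 8): max_ending_here = 11, max_so_far = 11
Position 4 (value 2): max_ending_here = 13, max_so_far = 13
Position 5 (value -17): max_ending_here = -4, max_so_far = 13
Position 6 (value 16): max_ending_here = 16, max_so_far = 16
Position 7 (value -11): max_ending_here = 5, max_so_far = 16
Position 8 (value 8): max_ending_here = 13, max_so_far = 16
Position 9 (value 10): max_ending_here = 23, max_so_far = 23

Maximum subarray: [16, -11, 8, 10]
Maximum sum: 23

The maximum subarray is [16, -11, 8, 10] with sum 23. This subarray runs from index 6 to index 9.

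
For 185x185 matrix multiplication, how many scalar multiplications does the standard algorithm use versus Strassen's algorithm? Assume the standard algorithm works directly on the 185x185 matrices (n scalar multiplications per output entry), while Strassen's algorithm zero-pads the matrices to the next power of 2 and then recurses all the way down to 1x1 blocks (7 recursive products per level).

Matrix multiplication for 185x185 matrices:

Strassen's algorithm requires power-of-2 dimensions. Pad 185x185 to 256x256 (next power of 2).

Standard algorithm: 185^3 = 6331625 multiplications
Strassen's algorithm: 7^(log2(256)) = 7^8 = 5764801 multiplications
Savings: 6331625 - 5764801 = 566824 multiplications

Standard: 6331625 multiplications (185^3). Strassen: 5764801 multiplications (7^8, after padding to 256x256). Strassen reduces 8 recursive multiplications to 7 at each level.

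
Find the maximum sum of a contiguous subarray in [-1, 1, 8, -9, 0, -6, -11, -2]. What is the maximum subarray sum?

Using Kadane's algorithm on [-1, 1, 8, -9, 0, -6, -11, -2]:

Scanning through the array:
Position 1 (value 1): max_ending_here = 1, max_so_far = 1
Position 2 (value 8): max_ending_here = 9, max_so_far = 9
Position 3 (value -9): max_ending_here = 0, max_so_far = 9
Position 4 (value 0): max_ending_here = 0, max_so_far = 9
Position 5 (value -6): max_ending_here = -6, max_so_far = 9
Position 6 (value -11): max_ending_here = -11, max_so_far = 9
Position 7 (value -2): max_ending_here = -2, max_so_far = 9

Maximum subarray: [1, 8]
Maximum sum: 9

The maximum subarray is [1, 8] with sum 9. This subarray runs from index 1 to index 2.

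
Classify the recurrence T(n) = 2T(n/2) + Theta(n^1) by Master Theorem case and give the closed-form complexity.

Master Theorem for T(n) = 2T(n/2) + O(n^1):

a = 2, b = 2, c = 1
log_b(a) = log_2(2) = 1.0000

Case 2: c = 1 = log_2(2) = 1.0000
T(n) = O(n^1 log n) = O(n log n)

For T(n) = 2T(n/2) + O(n^1): log_2(2) = 1.0000. This is Case 2 of the Master Theorem (c = log_b(a), equal work at all levels), giving O(n log n).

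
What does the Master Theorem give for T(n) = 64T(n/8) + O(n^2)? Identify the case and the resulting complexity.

Master Theorem for T(n) = 64T(n/8) + O(n^2):

a = 64, b = 8, c = 2
log_b(a) = log_8(64) = 2.0000

Case 2: c = 2 = log_8(64) = 2.0000
T(n) = O(n^2 log n) = O(n^2 log n)

For T(n) = 64T(n/8) + O(n^2): log_8(64) = 2.0000. This is Case 2 of the Master Theorem (c = log_b(a), equal work at all levels), giving O(n^2 log n).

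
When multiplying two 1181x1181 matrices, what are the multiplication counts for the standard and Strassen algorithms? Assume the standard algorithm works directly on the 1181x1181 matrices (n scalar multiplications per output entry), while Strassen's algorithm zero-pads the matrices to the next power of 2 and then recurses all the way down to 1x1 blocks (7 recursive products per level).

Matrix multiplication for 1181x1181 matrices:

Strassen's algorithm requires power-of-2 dimensions. Pad 1181x1181 to 2048x2048 (next power of 2).

Standard algorithm: 1181^3 = 1647212741 multiplications
Strassen's algorithm: 7^(log2(2048)) = 7^11 = 1977326743 multiplications
Difference: 1647212741 - 1977326743 = -330114002 (Strassen uses MORE here due to padding overhead — for small or just-over-power-of-2 n, padding can outweigh the per-level savings)

Standard: 1647212741 multiplications (1181^3). Strassen: 1977326743 multiplications (7^11, after padding to 2048x2048). Strassen reduces 8 recursive multiplications to 7 at each level.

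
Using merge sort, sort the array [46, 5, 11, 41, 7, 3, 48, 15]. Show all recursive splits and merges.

Merge sort trace:

Split: [46, 5, 11, 41, 7, 3, 48, 15] -> [46, 5, 11, 41] and [7, 3, 48, 15]
  Split: [46, 5, 11, 41] -> [46, 5] and [11, 41]
    Split: [46, 5] -> [46] and [5]
    Merge: [46] + [5] -> [5, 46]
    Split: [11, 41] -> [11] and [41]
    Merge: [11] + [41] -> [11, 41]
  Merge: [5, 46] + [11, 41] -> [5, 11, 41, 46]
  Split: [7, 3, 48, 15] -> [7, 3] and [48, 15]
    Split: [7, 3] -> [7] and [3]
    Merge: [7] + [3] -> [3, 7]
    Split: [48, 15] -> [48] and [15]
    Merge: [48] + [15] -> [15, 48]
  Merge: [3, 7] + [15, 48] -> [3, 7, 15, 48]
Merge: [5, 11, 41, 46] + [3, 7, 15, 48] -> [3, 5, 7, 11, 15, 41, 46, 48]

Final sorted array: [3, 5, 7, 11, 15, 41, 46, 48]

The merge sort proceeds by recursively splitting the array and merging sorted halves.
After all merges, the sorted array is [3, 5, 7, 11, 15, 41, 46, 48].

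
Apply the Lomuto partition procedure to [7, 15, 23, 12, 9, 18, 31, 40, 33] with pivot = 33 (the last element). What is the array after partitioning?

Lomuto partition with pivot = 33:

Initial array: [7, 15, 23, 12, 9, 18, 31, 40, 33]

arr[0]=7 <= 33: swap with position 0, array becomes [7, 15, 23, 12, 9, 18, 31, 40, 33]
arr[1]=15 <= 33: swap with position 1, array becomes [7, 15, 23, 12, 9, 18, 31, 40, 33]
arr[2]=23 <= 33: swap with position 2, array becomes [7, 15, 23, 12, 9, 18, 31, 40, 33]
arr[3]=12 <= 33: swap with position 3, array becomes [7, 15, 23, 12, 9, 18, 31, 40, 33]
arr[4]=9 <= 33: swap with position 4, array becomes [7, 15, 23, 12, 9, 18, 31, 40, 33]
arr[5]=18 <= 33: swap with position 5, array becomes [7, 15, 23, 12, 9, 18, 31, 40, 33]
arr[6]=31 <= 33: swap with position 6, array becomes [7, 15, 23, 12, 9, 18, 31, 40, 33]
arr[7]=40 > 33: no swap

Place pivot at position 7: [7, 15, 23, 12, 9, 18, 31, 33, 40]
Pivot position: 7

After partitioning with pivot 33, the array becomes [7, 15, 23, 12, 9, 18, 31, 33, 40]. The pivot is placed at index 7. All elements to the left of the pivot are <= 33, and all elements to the right are > 33.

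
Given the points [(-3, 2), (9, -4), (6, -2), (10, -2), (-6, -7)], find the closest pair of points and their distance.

Computing all pairwise distances among 5 points:

d((-3, 2), (9, -4)) = 13.4164
d((-3, 2), (6, -2)) = 9.8489
d((-3, 2), (10, -2)) = 13.6015
d((-3, 2), (-6, -7)) = 9.4868
d((9, -4), (6, -2)) = 3.6056
d((9, -4), (10, -2)) = 2.2361 <-- minimum
d((9, -4), (-6, -7)) = 15.2971
d((6, -2), (10, -2)) = 4.0
d((6, -2), (-6, -7)) = 13.0
d((10, -2), (-6, -7)) = 16.7631

Closest pair: (9, -4) and (10, -2) with distance 2.2361

The closest pair is (9, -4) and (10, -2) with Euclidean distance 2.2361. For 5 points, brute-force pairwise comparison is shown above. For large n, the divide-and-conquer algorithm (sort by x, recurse on halves, check the dividing strip) achieves O(n log n).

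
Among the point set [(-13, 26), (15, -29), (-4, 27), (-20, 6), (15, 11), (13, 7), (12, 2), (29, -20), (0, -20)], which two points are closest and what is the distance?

Computing all pairwise distances among 9 points:

d((-13, 26), (15, -29)) = 61.7171
d((-13, 26), (-4, 27)) = 9.0554
d((-13, 26), (-20, 6)) = 21.1896
d((-13, 26), (15, 11)) = 31.7648
d((-13, 26), (13, 7)) = 32.2025
d((-13, 26), (12, 2)) = 34.6554
d((-13, 26), (29, -20)) = 62.2896
d((-13, 26), (0, -20)) = 47.8017
d((15, -29), (-4, 27)) = 59.1354
d((15, -29), (-20, 6)) = 49.4975
d((15, -29), (15, 11)) = 40.0
d((15, -29), (13, 7)) = 36.0555
d((15, -29), (12, 2)) = 31.1448
d((15, -29), (29, -20)) = 16.6433
d((15, -29), (0, -20)) = 17.4929
d((-4, 27), (-20, 6)) = 26.4008
d((-4, 27), (15, 11)) = 24.8395
d((-4, 27), (13, 7)) = 26.2488
d((-4, 27), (12, 2)) = 29.6816
d((-4, 27), (29, -20)) = 57.4282
d((-4, 27), (0, -20)) = 47.1699
d((-20, 6), (15, 11)) = 35.3553
d((-20, 6), (13, 7)) = 33.0151
d((-20, 6), (12, 2)) = 32.249
d((-20, 6), (29, -20)) = 55.4707
d((-20, 6), (0, -20)) = 32.8024
d((15, 11), (13, 7)) = 4.4721 <-- minimum
d((15, 11), (12, 2)) = 9.4868
d((15, 11), (29, -20)) = 34.0147
d((15, 11), (0, -20)) = 34.4384
d((13, 7), (12, 2)) = 5.099
d((13, 7), (29, -20)) = 31.3847
d((13, 7), (0, -20)) = 29.9666
d((12, 2), (29, -20)) = 27.8029
d((12, 2), (0, -20)) = 25.0599
d((29, -20), (0, -20)) = 29.0

Closest pair: (15, 11) and (13, 7) with distance 4.4721

The closest pair is (15, 11) and (13, 7) with Euclidean distance 4.4721. For 9 points, brute-force pairwise comparison is shown above. For large n, the divide-and-conquer algorithm (sort by x, recurse on halves, check the dividing strip) achieves O(n log n).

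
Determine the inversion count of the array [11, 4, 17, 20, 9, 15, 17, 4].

Finding inversions in [11, 4, 17, 20, 9, 15, 17, 4]:

(0, 1): arr[0]=11 > arr[1]=4
(0, 4): arr[0]=11 > arr[4]=9
(0, 7): arr[0]=11 > arr[7]=4
(2, 4): arr[2]=17 > arr[4]=9
(2, 5): arr[2]=17 > arr[5]=15
(2, 7): arr[2]=17 > arr[7]=4
(3, 4): arr[3]=20 > arr[4]=9
(3, 5): arr[3]=20 > arr[5]=15
(3, 6): arr[3]=20 > arr[6]=17
(3, 7): arr[3]=20 > arr[7]=4
(4, 7): arr[4]=9 > arr[7]=4
(5, 7): arr[5]=15 > arr[7]=4
(6, 7): arr[6]=17 > arr[7]=4

Total inversions: 13

The array has 13 inversion(s): (0,1), (0,4), (0,7), (2,4), (2,5), (2,7), (3,4), (3,5), (3,6), (3,7), (4,7), (5,7), (6,7). Each pair (i,j) satisfies i < j and arr[i] > arr[j].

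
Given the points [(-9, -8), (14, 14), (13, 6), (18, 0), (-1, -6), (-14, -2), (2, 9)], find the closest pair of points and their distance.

Computing all pairwise distances among 7 points:

d((-9, -8), (14, 14)) = 31.8277
d((-9, -8), (13, 6)) = 26.0768
d((-9, -8), (18, 0)) = 28.1603
d((-9, -8), (-1, -6)) = 8.2462
d((-9, -8), (-14, -2)) = 7.8102 <-- minimum
d((-9, -8), (2, 9)) = 20.2485
d((14, 14), (13, 6)) = 8.0623
d((14, 14), (18, 0)) = 14.5602
d((14, 14), (-1, -6)) = 25.0
d((14, 14), (-14, -2)) = 32.249
d((14, 14), (2, 9)) = 13.0
d((13, 6), (18, 0)) = 7.8102 <-- minimum
d((13, 6), (-1, -6)) = 18.4391
d((13, 6), (-14, -2)) = 28.1603
d((13, 6), (2, 9)) = 11.4018
d((18, 0), (-1, -6)) = 19.9249
d((18, 0), (-14, -2)) = 32.0624
d((18, 0), (2, 9)) = 18.3576
d((-1, -6), (-14, -2)) = 13.6015
d((-1, -6), (2, 9)) = 15.2971
d((-14, -2), (2, 9)) = 19.4165

Minimum distance: 7.8102 (tie among 2 pairs: (-9, -8) and (-14, -2); (13, 6) and (18, 0))

The minimum Euclidean distance is 7.8102. There is a tie: 2 pairs achieve this minimum — (-9, -8) and (-14, -2); (13, 6) and (18, 0). Any of these is a valid closest pair. For 7 points, brute-force pairwise comparison is shown above. For large n, the divide-and-conquer algorithm (sort by x, recurse on halves, check the dividing strip) achieves O(n log n).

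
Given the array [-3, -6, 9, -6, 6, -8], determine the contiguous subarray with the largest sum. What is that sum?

Using Kadane's algorithm on [-3, -6, 9, -6, 6, -8]:

Scanning through the array:
Position 1 (value -6): max_ending_here = -6, max_so_far = -3
Position 2 (value 9): max_ending_here = 9, max_so_far = 9
Position 3 (value -6): max_ending_here = 3, max_so_far = 9
Position 4 (value 6): max_ending_here = 9, max_so_far = 9
Position 5 (value -8): max_ending_here = 1, max_so_far = 9

Maximum subarray: [9]
Maximum sum: 9

The maximum subarray is [9] with sum 9. This subarray runs from index 2 to index 2.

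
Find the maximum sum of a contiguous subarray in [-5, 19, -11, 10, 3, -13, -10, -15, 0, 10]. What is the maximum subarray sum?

Using Kadane's algorithm on [-5, 19, -11, 10, 3, -13, -10, -15, 0, 10]:

Scanning through the array:
Position 1 (value 19): max_ending_here = 19, max_so_far = 19
Position 2 (value -11): max_ending_here = 8, max_so_far = 19
Position 3 (value 10): max_ending_here = 18, max_so_far = 19
Position 4 (value 3): max_ending_here = 21, max_so_far = 21
Position 5 (value -13): max_ending_here = 8, max_so_far = 21
Position 6 (value -10): max_ending_here = -2, max_so_far = 21
Position 7 (value -15): max_ending_here = -15, max_so_far = 21
Position 8 (value 0): max_ending_here = 0, max_so_far = 21
Position 9 (value 10): max_ending_here = 10, max_so_far = 21

Maximum subarray: [19, -11, 10, 3]
Maximum sum: 21

The maximum subarray is [19, -11, 10, 3] with sum 21. This subarray runs from index 1 to index 4.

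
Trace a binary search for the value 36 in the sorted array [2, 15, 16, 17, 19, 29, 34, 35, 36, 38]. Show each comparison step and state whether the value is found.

Binary search for 36 in [2, 15, 16, 17, 19, 29, 34, 35, 36, 38]:

lo=0, hi=9, mid=4, arr[mid]=19 -> 19 < 36, search right half
lo=5, hi=9, mid=7, arr[mid]=35 -> 35 < 36, search right half
lo=8, hi=9, mid=8, arr[mid]=36 -> Found target at index 8!

Binary search finds 36 at index 8 after 3 comparisons. The search repeatedly halves the search space by comparing with the middle element.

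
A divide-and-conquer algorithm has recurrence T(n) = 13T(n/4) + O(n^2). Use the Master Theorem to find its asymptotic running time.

Master Theorem for T(n) = 13T(n/4) + O(n^2):

a = 13, b = 4, c = 2
log_b(a) = log_4(13) = 1.8502

Case 3: c = 2 > log_4(13) = 1.8502
T(n) = O(n^2) = O(n^2)

For T(n) = 13T(n/4) + O(n^2): log_4(13) = 1.8502. This is Case 3 of the Master Theorem (c > log_b(a), work dominated by root), giving O(n^2).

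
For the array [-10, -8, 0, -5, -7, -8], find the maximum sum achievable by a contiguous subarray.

Using Kadane's algorithm on [-10, -8, 0, -5, -7, -8]:

Scanning through the array:
Position 1 (value -8): max_ending_here = -8, max_so_far = -8
Position 2 (value 0): max_ending_here = 0, max_so_far = 0
Position 3 (value -5): max_ending_here = -5, max_so_far = 0
Position 4 (value -7): max_ending_here = -7, max_so_far = 0
Position 5 (value -8): max_ending_here = -8, max_so_far = 0

Maximum subarray: [0]
Maximum sum: 0

The maximum subarray is [0] with sum 0. This subarray runs from index 2 to index 2.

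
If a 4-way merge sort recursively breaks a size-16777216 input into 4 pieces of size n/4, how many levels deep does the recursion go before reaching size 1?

For divide and conquer with division factor 4:

Problem sizes at each level:
Level 0: 16777216
Level 1: 4194304
Level 2: 1048576
Level 3: 262144
Level 4: 65536
Level 5: 16384
Level 6: 4096
Level 7: 1024
Level 8: 256
Level 9: 64
Level 10: 16
Level 11: 4
Level 12: 1

The root is level 0 and the size-1 base case is level 12 (the tree spans levels 0 through 12, i.e. 13 levels counting the root), so the depth is the number of divisions: log_4(16777216) = 12

The recursion tree depth is log_4(16777216) = 12. At each level, the problem size is divided by 4, so it takes 12 divisions to reduce to a base case of size 1. The algorithm makes 4 recursive calls at each level.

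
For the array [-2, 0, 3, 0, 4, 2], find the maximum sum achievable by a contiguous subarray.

Using Kadane's algorithm on [-2, 0, 3, 0, 4, 2]:

Scanning through the array:
Position 1 (value 0): max_ending_here = 0, max_so_far = 0
Position 2 (value 3): max_ending_here = 3, max_so_far = 3
Position 3 (value 0): max_ending_here = 3, max_so_far = 3
Position 4 (value 4): max_ending_here = 7, max_so_far = 7
Position 5 (value 2): max_ending_here = 9, max_so_far = 9

Maximum subarray: [0, 3, 0, 4, 2]
Maximum sum: 9

The maximum subarray is [0, 3, 0, 4, 2] with sum 9. This subarray runs from index 1 to index 5.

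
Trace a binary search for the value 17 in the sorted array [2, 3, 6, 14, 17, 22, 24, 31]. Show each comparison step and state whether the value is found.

Binary search for 17 in [2, 3, 6, 14, 17, 22, 24, 31]:

lo=0, hi=7, mid=3, arr[mid]=14 -> 14 < 17, search right half
lo=4, hi=7, mid=5, arr[mid]=22 -> 22 > 17, search left half
lo=4, hi=4, mid=4, arr[mid]=17 -> Found target at index 4!

Binary search finds 17 at index 4 after 3 comparisons. The search repeatedly halves the search space by comparing with the middle element.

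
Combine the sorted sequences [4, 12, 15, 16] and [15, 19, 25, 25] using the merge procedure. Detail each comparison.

Merging process:

Compare 4 vs 15: take 4 from left. Merged: [4]
Compare 12 vs 15: take 12 from left. Merged: [4, 12]
Compare 15 vs 15: take 15 from left. Merged: [4, 12, 15]
Compare 16 vs 15: take 15 from right. Merged: [4, 12, 15, 15]
Compare 16 vs 19: take 16 from left. Merged: [4, 12, 15, 15, 16]
Append remaining from right: [19, 25, 25]. Merged: [4, 12, 15, 15, 16, 19, 25, 25]

Final merged array: [4, 12, 15, 15, 16, 19, 25, 25]
Total comparisons: 5

The merged array is [4, 12, 15, 15, 16, 19, 25, 25], requiring 5 comparisons. The merge step runs in O(n) time where n is the total number of elements.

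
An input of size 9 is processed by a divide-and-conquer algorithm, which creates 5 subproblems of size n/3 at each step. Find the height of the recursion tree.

For divide and conquer with division factor 3:

Problem sizes at each level:
Level 0: 9
Level 1: 3
Level 2: 1

The root is level 0 and the size-1 base case is level 2 (the tree spans levels 0 through 2, i.e. 3 levels counting the root), so the depth is the number of divisions: log_3(9) = 2

The recursion tree depth is log_3(9) = 2. At each level, the problem size is divided by 3, so it takes 2 divisions to reduce to a base case of size 1. The algorithm makes 5 recursive calls at each level.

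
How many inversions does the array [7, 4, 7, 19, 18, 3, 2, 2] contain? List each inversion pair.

Finding inversions in [7, 4, 7, 19, 18, 3, 2, 2]:

(0, 1): arr[0]=7 > arr[1]=4
(0, 5): arr[0]=7 > arr[5]=3
(0, 6): arr[0]=7 > arr[6]=2
(0, 7): arr[0]=7 > arr[7]=2
(1, 5): arr[1]=4 > arr[5]=3
(1, 6): arr[1]=4 > arr[6]=2
(1, 7): arr[1]=4 > arr[7]=2
(2, 5): arr[2]=7 > arr[5]=3
(2, 6): arr[2]=7 > arr[6]=2
(2, 7): arr[2]=7 > arr[7]=2
(3, 4): arr[3]=19 > arr[4]=18
(3, 5): arr[3]=19 > arr[5]=3
(3, 6): arr[3]=19 > arr[6]=2
(3, 7): arr[3]=19 > arr[7]=2
(4, 5): arr[4]=18 > arr[5]=3
(4, 6): arr[4]=18 > arr[6]=2
(4, 7): arr[4]=18 > arr[7]=2
(5, 6): arr[5]=3 > arr[6]=2
(5, 7): arr[5]=3 > arr[7]=2

Total inversions: 19

The array has 19 inversion(s): (0,1), (0,5), (0,6), (0,7), (1,5), (1,6), (1,7), (2,5), (2,6), (2,7), (3,4), (3,5), (3,6), (3,7), (4,5), (4,6), (4,7), (5,6), (5,7). Each pair (i,j) satisfies i < j and arr[i] > arr[j].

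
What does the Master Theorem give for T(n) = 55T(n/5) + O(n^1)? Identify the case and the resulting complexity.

Master Theorem for T(n) = 55T(n/5) + O(n^1):

a = 55, b = 5, c = 1
log_b(a) = log_5(55) = 2.4899

Case 1: c = 1 < log_5(55) = 2.4899
T(n) = O(n^(log_5 55))

For T(n) = 55T(n/5) + O(n^1): log_5(55) = 2.4899. This is Case 1 of the Master Theorem (c < log_b(a), work dominated by leaves), giving O(n^(log_5 55)).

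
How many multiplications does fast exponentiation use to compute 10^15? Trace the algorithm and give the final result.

Computing 10^15 by squaring (build up from 10^1; each line after the first costs one multiplication):

10^1 = 10
10^2 = (10^1)^2 = 10^2 = 100
10^3 = 10 * 10^2 = 10 * 100 = 1000
10^6 = (10^3)^2 = 1000^2 = 1000000
10^7 = 10 * 10^6 = 10 * 1000000 = 10000000
10^14 = (10^7)^2 = 10000000^2 = 100000000000000
10^15 = 10 * 10^14 = 10 * 100000000000000 = 1000000000000000

Result: 1000000000000000
Multiplications needed: 6 (6 lines after 10^1)

10^15 = 1000000000000000. Using exponentiation by squaring, this requires 6 multiplications. The key idea: if the exponent is even, square the half-power; if odd, multiply by the base once.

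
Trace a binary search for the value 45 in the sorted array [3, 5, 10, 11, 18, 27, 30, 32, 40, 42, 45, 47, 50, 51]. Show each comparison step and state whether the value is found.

Binary search for 45 in [3, 5, 10, 11, 18, 27, 30, 32, 40, 42, 45, 47, 50, 51]:

lo=0, hi=13, mid=6, arr[mid]=30 -> 30 < 45, search right half
lo=7, hi=13, mid=10, arr[mid]=45 -> Found target at index 10!

Binary search finds 45 at index 10 after 2 comparisons. The search repeatedly halves the search space by comparing with the middle element.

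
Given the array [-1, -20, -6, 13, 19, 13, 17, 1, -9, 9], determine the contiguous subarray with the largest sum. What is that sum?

Using Kadane's algorithm on [-1, -20, -6, 13, 19, 13, 17, 1, -9, 9]:

Scanning through the array:
Position 1 (value -20): max_ending_here = -20, max_so_far = -1
Position 2 (value -6): max_ending_here = -6, max_so_far = -1
Position 3 (value 13): max_ending_here = 13, max_so_far = 13
Position 4 (value 19): max_ending_here = 32, max_so_far = 32
Position 5 (value 13): max_ending_here = 45, max_so_far = 45
Position 6 (value 17): max_ending_here = 62, max_so_far = 62
Position 7 (value 1): max_ending_here = 63, max_so_far = 63
Position 8 (value -9): max_ending_here = 54, max_so_far = 63
Position 9 (value 9): max_ending_here = 63, max_so_far = 63

Maximum subarray: [13, 19, 13, 17, 1]
Maximum sum: 63

The maximum subarray is [13, 19, 13, 17, 1] with sum 63. This subarray runs from index 3 to index 7.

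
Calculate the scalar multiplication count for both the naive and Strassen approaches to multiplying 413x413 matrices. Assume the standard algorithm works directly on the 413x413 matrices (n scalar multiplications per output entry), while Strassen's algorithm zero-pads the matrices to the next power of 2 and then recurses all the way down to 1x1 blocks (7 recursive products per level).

Matrix multiplication for 413x413 matrices:

Strassen's algorithm requires power-of-2 dimensions. Pad 413x413 to 512x512 (next power of 2).

Standard algorithm: 413^3 = 70444997 multiplications
Strassen's algorithm: 7^(log2(512)) = 7^9 = 40353607 multiplications
Savings: 70444997 - 40353607 = 30091390 multiplications

Standard: 70444997 multiplications (413^3). Strassen: 40353607 multiplications (7^9, after padding to 512x512). Strassen reduces 8 recursive multiplications to 7 at each level.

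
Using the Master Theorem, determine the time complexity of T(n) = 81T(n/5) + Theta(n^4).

Master Theorem for T(n) = 81T(n/5) + O(n^4):

a = 81, b = 5, c = 4
log_b(a) = log_5(81) = 2.7304

Case 3: c = 4 > log_5(81) = 2.7304
T(n) = O(n^4) = O(n^4)

For T(n) = 81T(n/5) + O(n^4): log_5(81) = 2.7304. This is Case 3 of the Master Theorem (c > log_b(a), work dominated by root), giving O(n^4).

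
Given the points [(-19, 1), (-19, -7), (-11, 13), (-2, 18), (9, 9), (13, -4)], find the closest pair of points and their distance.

Computing all pairwise distances among 6 points:

d((-19, 1), (-19, -7)) = 8.0 <-- minimum
d((-19, 1), (-11, 13)) = 14.4222
d((-19, 1), (-2, 18)) = 24.0416
d((-19, 1), (9, 9)) = 29.1204
d((-19, 1), (13, -4)) = 32.3883
d((-19, -7), (-11, 13)) = 21.5407
d((-19, -7), (-2, 18)) = 30.2324
d((-19, -7), (9, 9)) = 32.249
d((-19, -7), (13, -4)) = 32.1403
d((-11, 13), (-2, 18)) = 10.2956
d((-11, 13), (9, 9)) = 20.3961
d((-11, 13), (13, -4)) = 29.4109
d((-2, 18), (9, 9)) = 14.2127
d((-2, 18), (13, -4)) = 26.6271
d((9, 9), (13, -4)) = 13.6015

Closest pair: (-19, 1) and (-19, -7) with distance 8.0

The closest pair is (-19, 1) and (-19, -7) with Euclidean distance 8.0. For 6 points, brute-force pairwise comparison is shown above. For large n, the divide-and-conquer algorithm (sort by x, recurse on halves, check the dividing strip) achieves O(n log n).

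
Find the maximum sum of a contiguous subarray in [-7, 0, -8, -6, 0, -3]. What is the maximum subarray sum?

Using Kadane's algorithm on [-7, 0, -8, -6, 0, -3]:

Scanning through the array:
Position 1 (value 0): max_ending_here = 0, max_so_far = 0
Position 2 (value -8): max_ending_here = -8, max_so_far = 0
Position 3 (value -6): max_ending_here = -6, max_so_far = 0
Position 4 (value 0): max_ending_here = 0, max_so_far = 0
Position 5 (value -3): max_ending_here = -3, max_so_far = 0

Maximum subarray: [0]
Maximum sum: 0

The maximum subarray is [0] with sum 0. This subarray runs from index 1 to index 1.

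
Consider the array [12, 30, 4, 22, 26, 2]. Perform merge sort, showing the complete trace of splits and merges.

Merge sort trace:

Split: [12, 30, 4, 22, 26, 2] -> [12, 30, 4] and [22, 26, 2]
  Split: [12, 30, 4] -> [12] and [30, 4]
    Split: [30, 4] -> [30] and [4]
    Merge: [30] + [4] -> [4, 30]
  Merge: [12] + [4, 30] -> [4, 12, 30]
  Split: [22, 26, 2] -> [22] and [26, 2]
    Split: [26, 2] -> [26] and [2]
    Merge: [26] + [2] -> [2, 26]
  Merge: [22] + [2, 26] -> [2, 22, 26]
Merge: [4, 12, 30] + [2, 22, 26] -> [2, 4, 12, 22, 26, 30]

Final sorted array: [2, 4, 12, 22, 26, 30]

The merge sort proceeds by recursively splitting the array and merging sorted halves.
After all merges, the sorted array is [2, 4, 12, 22, 26, 30].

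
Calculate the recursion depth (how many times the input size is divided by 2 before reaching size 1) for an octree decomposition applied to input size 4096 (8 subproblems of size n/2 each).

For divide and conquer with division factor 2:

Problem sizes at each level:
Level 0: 4096
Level 1: 2048
Level 2: 1024
Level 3: 512
Level 4: 256
Level 5: 128
Level 6: 64
Level 7: 32
Level 8: 16
Level 9: 8
Level 10: 4
Level 11: 2
Level 12: 1

The root is level 0 and the size-1 base case is level 12 (the tree spans levels 0 through 12, i.e. 13 levels counting the root), so the depth is the number of divisions: log_2(4096) = 12

The recursion tree depth is log_2(4096) = 12. At each level, the problem size is divided by 2, so it takes 12 divisions to reduce to a base case of size 1. The algorithm makes 8 recursive calls at each level.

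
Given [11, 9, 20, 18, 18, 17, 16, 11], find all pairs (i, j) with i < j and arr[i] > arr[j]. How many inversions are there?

Finding inversions in [11, 9, 20, 18, 18, 17, 16, 11]:

(0, 1): arr[0]=11 > arr[1]=9
(2, 3): arr[2]=20 > arr[3]=18
(2, 4): arr[2]=20 > arr[4]=18
(2, 5): arr[2]=20 > arr[5]=17
(2, 6): arr[2]=20 > arr[6]=16
(2, 7): arr[2]=20 > arr[7]=11
(3, 5): arr[3]=18 > arr[5]=17
(3, 6): arr[3]=18 > arr[6]=16
(3, 7): arr[3]=18 > arr[7]=11
(4, 5): arr[4]=18 > arr[5]=17
(4, 6): arr[4]=18 > arr[6]=16
(4, 7): arr[4]=18 > arr[7]=11
(5, 6): arr[5]=17 > arr[6]=16
(5, 7): arr[5]=17 > arr[7]=11
(6, 7): arr[6]=16 > arr[7]=11

Total inversions: 15

The array has 15 inversion(s): (0,1), (2,3), (2,4), (2,5), (2,6), (2,7), (3,5), (3,6), (3,7), (4,5), (4,6), (4,7), (5,6), (5,7), (6,7). Each pair (i,j) satisfies i < j and arr[i] > arr[j].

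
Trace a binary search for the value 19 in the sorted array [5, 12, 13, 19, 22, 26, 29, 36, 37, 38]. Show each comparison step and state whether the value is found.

Binary search for 19 in [5, 12, 13, 19, 22, 26, 29, 36, 37, 38]:

lo=0, hi=9, mid=4, arr[mid]=22 -> 22 > 19, search left half
lo=0, hi=3, mid=1, arr[mid]=12 -> 12 < 19, search right half
lo=2, hi=3, mid=2, arr[mid]=13 -> 13 < 19, search right half
lo=3, hi=3, mid=3, arr[mid]=19 -> Found target at index 3!

Binary search finds 19 at index 3 after 4 comparisons. The search repeatedly halves the search space by comparing with the middle element.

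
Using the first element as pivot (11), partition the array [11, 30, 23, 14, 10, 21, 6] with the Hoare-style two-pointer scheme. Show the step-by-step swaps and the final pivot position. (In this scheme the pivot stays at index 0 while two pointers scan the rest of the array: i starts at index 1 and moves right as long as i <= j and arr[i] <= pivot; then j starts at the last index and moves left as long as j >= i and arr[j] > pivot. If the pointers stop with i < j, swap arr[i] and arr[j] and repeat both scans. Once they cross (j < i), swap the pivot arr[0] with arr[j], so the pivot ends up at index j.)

Hoare-style two-pointer partition with pivot = 11:

Initial array: [11, 30, 23, 14, 10, 21, 6]

Pointers start at i = 1, j = 6.
i stops at index 1 (arr[1]=30 > 11), j stops at index 6 (arr[6]=6 <= 11): swap arr[1] and arr[6], array becomes [11, 6, 23, 14, 10, 21, 30]
i stops at index 2 (arr[2]=23 > 11), j stops at index 4 (arr[4]=10 <= 11): swap arr[2] and arr[4], array becomes [11, 6, 10, 14, 23, 21, 30]
i ends at 3, j ends at 2: the pointers have crossed (j < i), so scanning stops.

Swap pivot arr[0] with arr[2] to place pivot at position 2: [10, 6, 11, 14, 23, 21, 30]
Pivot position: 2

After partitioning with pivot 11, the array becomes [10, 6, 11, 14, 23, 21, 30]. The pivot is placed at index 2. All elements to the left of the pivot are <= 11, and all elements to the right are > 11.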